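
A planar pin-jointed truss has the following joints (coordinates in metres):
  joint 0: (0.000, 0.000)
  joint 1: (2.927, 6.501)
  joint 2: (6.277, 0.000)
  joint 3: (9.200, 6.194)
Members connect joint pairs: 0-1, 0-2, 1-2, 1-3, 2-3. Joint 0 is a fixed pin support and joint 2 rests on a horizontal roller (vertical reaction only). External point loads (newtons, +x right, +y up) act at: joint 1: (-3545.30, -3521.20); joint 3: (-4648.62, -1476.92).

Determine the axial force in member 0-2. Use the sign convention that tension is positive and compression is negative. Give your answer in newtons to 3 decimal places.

N=4 nodes, M=5 members, R=3 reactions → 2N=8, M+R=8
member 0 (0-1): L=7.1295, (cx,cy)=(0.4105,0.9118)
member 1 (0-2): L=6.2770, (cx,cy)=(1.0000,0.0000)
member 2 (1-2): L=7.3134, (cx,cy)=(0.4581,-0.8889)
member 3 (1-3): L=6.2805, (cx,cy)=(0.9988,-0.0489)
member 4 (2-3): L=6.8491, (cx,cy)=(0.4268,0.9044)
solve A·x = −loads:
  F[0-1] = -10364.1621 N (compression)
  F[0-2] = -3938.9603 N (compression)
  F[1-2] = +6882.8402 N (tension)
  F[1-3] = -3867.0682 N (compression)
  F[2-3] = -1842.1325 N (compression)
  Rx@0 = +8193.9200 N
  Ry@0 = +9450.4589 N
  Ry@2 = -4452.3389 N

-3938.960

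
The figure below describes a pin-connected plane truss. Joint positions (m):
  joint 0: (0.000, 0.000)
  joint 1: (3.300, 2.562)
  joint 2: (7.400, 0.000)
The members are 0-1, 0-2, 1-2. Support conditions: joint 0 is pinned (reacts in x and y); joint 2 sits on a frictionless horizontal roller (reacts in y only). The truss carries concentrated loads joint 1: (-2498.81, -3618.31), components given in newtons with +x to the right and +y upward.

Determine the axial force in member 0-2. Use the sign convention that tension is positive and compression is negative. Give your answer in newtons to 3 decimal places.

N=3 nodes, M=3 members, R=3 reactions → 2N=6, M+R=6
member 0 (0-1): L=4.1778, (cx,cy)=(0.7899,0.6132)
member 1 (0-2): L=7.4000, (cx,cy)=(1.0000,0.0000)
member 2 (1-2): L=4.8347, (cx,cy)=(0.8480,-0.5299)
solve A·x = −loads:
  F[0-1] = -4679.8111 N (compression)
  F[0-2] = +1197.7411 N (tension)
  F[1-2] = -1412.3560 N (compression)
  Rx@0 = +2498.8100 N
  Ry@0 = +2869.8679 N
  Ry@2 = +748.4421 N

1197.741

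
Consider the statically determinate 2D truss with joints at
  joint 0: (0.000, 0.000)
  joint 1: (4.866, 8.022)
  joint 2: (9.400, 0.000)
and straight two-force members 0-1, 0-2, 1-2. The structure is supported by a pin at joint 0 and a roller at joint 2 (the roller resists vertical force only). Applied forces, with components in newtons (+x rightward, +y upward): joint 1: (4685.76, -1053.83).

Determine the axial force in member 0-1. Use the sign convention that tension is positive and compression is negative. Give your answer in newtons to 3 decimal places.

N=3 nodes, M=3 members, R=3 reactions → 2N=6, M+R=6
member 0 (0-1): L=9.3825, (cx,cy)=(0.5186,0.8550)
member 1 (0-2): L=9.4000, (cx,cy)=(1.0000,0.0000)
member 2 (1-2): L=9.2146, (cx,cy)=(0.4920,-0.8706)
solve A·x = −loads:
  F[0-1] = +4082.5051 N (tension)
  F[0-2] = +2568.4600 N (tension)
  F[1-2] = -5219.9914 N (compression)
  Rx@0 = -4685.7600 N
  Ry@0 = -3490.5427 N
  Ry@2 = +4544.3727 N

4082.505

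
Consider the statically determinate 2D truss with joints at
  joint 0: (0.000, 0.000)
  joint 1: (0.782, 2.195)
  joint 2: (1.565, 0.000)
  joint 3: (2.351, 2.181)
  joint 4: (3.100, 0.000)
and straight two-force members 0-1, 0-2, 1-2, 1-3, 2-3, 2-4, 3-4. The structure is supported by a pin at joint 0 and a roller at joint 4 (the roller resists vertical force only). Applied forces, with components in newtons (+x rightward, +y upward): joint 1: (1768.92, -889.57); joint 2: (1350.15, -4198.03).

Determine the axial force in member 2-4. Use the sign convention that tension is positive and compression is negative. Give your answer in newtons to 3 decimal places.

N=5 nodes, M=7 members, R=3 reactions → 2N=10, M+R=10
member 0 (0-1): L=2.3301, (cx,cy)=(0.3356,0.9420)
member 1 (0-2): L=1.5650, (cx,cy)=(1.0000,0.0000)
member 2 (1-2): L=2.3305, (cx,cy)=(0.3360,-0.9419)
member 3 (1-3): L=1.5691, (cx,cy)=(1.0000,-0.0089)
member 4 (2-3): L=2.3183, (cx,cy)=(0.3390,0.9408)
member 5 (2-4): L=1.5350, (cx,cy)=(1.0000,0.0000)
member 6 (3-4): L=2.3060, (cx,cy)=(0.3248,-0.9458)
solve A·x = −loads:
  F[0-1] = -1583.1797 N (compression)
  F[0-2] = +3650.3887 N (tension)
  F[1-2] = +662.8350 N (tension)
  F[1-3] = -2523.0404 N (compression)
  F[2-3] = +3798.7177 N (tension)
  F[2-4] = +1235.0219 N (tension)
  F[3-4] = -3802.3956 N (compression)
  Rx@0 = -3119.0700 N
  Ry@0 = +1491.3613 N
  Ry@4 = +3596.2387 N

1235.022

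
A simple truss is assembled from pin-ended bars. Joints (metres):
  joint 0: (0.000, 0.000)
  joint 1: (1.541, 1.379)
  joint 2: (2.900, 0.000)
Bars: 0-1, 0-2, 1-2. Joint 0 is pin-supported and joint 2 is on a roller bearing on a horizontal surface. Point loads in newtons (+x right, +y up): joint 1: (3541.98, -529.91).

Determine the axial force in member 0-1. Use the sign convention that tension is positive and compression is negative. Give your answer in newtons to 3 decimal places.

N=3 nodes, M=3 members, R=3 reactions → 2N=6, M+R=6
member 0 (0-1): L=2.0679, (cx,cy)=(0.7452,0.6669)
member 1 (0-2): L=2.9000, (cx,cy)=(1.0000,0.0000)
member 2 (1-2): L=1.9361, (cx,cy)=(0.7019,-0.7123)
solve A·x = −loads:
  F[0-1] = +2153.3220 N (tension)
  F[0-2] = +1937.3444 N (tension)
  F[1-2] = -2760.0530 N (compression)
  Rx@0 = -3541.9800 N
  Ry@0 = -1435.9458 N
  Ry@2 = +1965.8558 N

2153.322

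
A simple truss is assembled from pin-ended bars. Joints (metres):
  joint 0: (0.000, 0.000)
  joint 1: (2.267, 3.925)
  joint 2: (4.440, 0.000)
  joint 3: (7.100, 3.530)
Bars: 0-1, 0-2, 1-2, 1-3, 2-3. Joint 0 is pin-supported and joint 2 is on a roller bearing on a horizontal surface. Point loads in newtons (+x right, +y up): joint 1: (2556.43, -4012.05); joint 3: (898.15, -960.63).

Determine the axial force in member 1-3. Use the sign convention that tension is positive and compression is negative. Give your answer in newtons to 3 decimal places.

1533.019

N=4 nodes, M=5 members, R=3 reactions → 2N=8, M+R=8
member 0 (0-1): L=4.5326, (cx,cy)=(0.5001,0.8659)
member 1 (0-2): L=4.4400, (cx,cy)=(1.0000,0.0000)
member 2 (1-2): L=4.4864, (cx,cy)=(0.4844,-0.8749)
member 3 (1-3): L=4.8491, (cx,cy)=(0.9967,-0.0815)
member 4 (2-3): L=4.4200, (cx,cy)=(0.6018,0.7986)
solve A·x = −loads:
  F[0-1] = +1831.4611 N (tension)
  F[0-2] = +2538.5767 N (tension)
  F[1-2] = -6541.3751 N (compression)
  F[1-3] = +1533.0189 N (tension)
  F[2-3] = -1046.4697 N (compression)
  Rx@0 = -3454.5800 N
  Ry@0 = -1585.9343 N
  Ry@2 = +6558.6143 N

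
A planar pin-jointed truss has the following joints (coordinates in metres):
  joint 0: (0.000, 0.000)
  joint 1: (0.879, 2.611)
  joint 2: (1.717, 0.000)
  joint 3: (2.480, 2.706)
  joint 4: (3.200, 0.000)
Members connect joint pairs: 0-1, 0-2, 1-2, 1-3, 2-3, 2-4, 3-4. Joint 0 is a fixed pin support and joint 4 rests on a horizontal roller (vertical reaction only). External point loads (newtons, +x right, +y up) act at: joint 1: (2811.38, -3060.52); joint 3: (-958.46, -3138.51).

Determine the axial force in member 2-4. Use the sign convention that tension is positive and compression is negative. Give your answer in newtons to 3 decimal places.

1265.573

N=5 nodes, M=7 members, R=3 reactions → 2N=10, M+R=10
member 0 (0-1): L=2.7550, (cx,cy)=(0.3191,0.9477)
member 1 (0-2): L=1.7170, (cx,cy)=(1.0000,0.0000)
member 2 (1-2): L=2.7422, (cx,cy)=(0.3056,-0.9522)
member 3 (1-3): L=1.6038, (cx,cy)=(0.9982,0.0592)
member 4 (2-3): L=2.8115, (cx,cy)=(0.2714,0.9625)
member 5 (2-4): L=1.4830, (cx,cy)=(1.0000,0.0000)
member 6 (3-4): L=2.8001, (cx,cy)=(0.2571,-0.9664)
solve A·x = −loads:
  F[0-1] = -1522.1397 N (compression)
  F[0-2] = +2338.5702 N (tension)
  F[1-2] = -1869.0954 N (compression)
  F[1-3] = -2730.6367 N (compression)
  F[2-3] = +1849.0739 N (tension)
  F[2-4] = +1265.5728 N (tension)
  F[3-4] = -4921.9344 N (compression)
  Rx@0 = -1852.9200 N
  Ry@0 = +1442.5855 N
  Ry@4 = +4756.4445 N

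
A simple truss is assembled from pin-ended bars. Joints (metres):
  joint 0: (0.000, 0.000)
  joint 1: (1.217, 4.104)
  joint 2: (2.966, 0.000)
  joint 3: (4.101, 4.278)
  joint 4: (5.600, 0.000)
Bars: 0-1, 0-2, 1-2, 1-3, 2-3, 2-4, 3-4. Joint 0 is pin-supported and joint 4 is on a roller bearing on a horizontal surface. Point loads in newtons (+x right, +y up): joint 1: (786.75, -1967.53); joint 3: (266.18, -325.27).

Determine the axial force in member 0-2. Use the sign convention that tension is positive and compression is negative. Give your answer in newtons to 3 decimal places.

N=5 nodes, M=7 members, R=3 reactions → 2N=10, M+R=10
member 0 (0-1): L=4.2806, (cx,cy)=(0.2843,0.9587)
member 1 (0-2): L=2.9660, (cx,cy)=(1.0000,0.0000)
member 2 (1-2): L=4.4611, (cx,cy)=(0.3921,-0.9199)
member 3 (1-3): L=2.8892, (cx,cy)=(0.9982,0.0602)
member 4 (2-3): L=4.4260, (cx,cy)=(0.2564,0.9666)
member 5 (2-4): L=2.6340, (cx,cy)=(1.0000,0.0000)
member 6 (3-4): L=4.5330, (cx,cy)=(0.3307,-0.9437)
solve A·x = −loads:
  F[0-1] = -883.5538 N (compression)
  F[0-2] = +1304.1271 N (tension)
  F[1-2] = -1253.7758 N (compression)
  F[1-3] = -547.3956 N (compression)
  F[2-3] = +1193.3062 N (tension)
  F[2-4] = +506.5718 N (tension)
  F[3-4] = -1531.8884 N (compression)
  Rx@0 = -1052.9300 N
  Ry@0 = +847.0935 N
  Ry@4 = +1445.7065 N

1304.127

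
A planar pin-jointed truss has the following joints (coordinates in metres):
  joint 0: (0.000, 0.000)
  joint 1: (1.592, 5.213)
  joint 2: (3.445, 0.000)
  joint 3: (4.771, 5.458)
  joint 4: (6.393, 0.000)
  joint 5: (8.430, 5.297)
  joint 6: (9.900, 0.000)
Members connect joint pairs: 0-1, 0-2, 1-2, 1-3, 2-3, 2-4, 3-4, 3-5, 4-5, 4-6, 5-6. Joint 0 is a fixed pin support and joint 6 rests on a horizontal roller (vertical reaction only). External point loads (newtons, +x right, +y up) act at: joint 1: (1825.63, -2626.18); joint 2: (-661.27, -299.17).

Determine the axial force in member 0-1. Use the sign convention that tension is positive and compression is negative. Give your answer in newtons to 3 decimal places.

-1503.164

N=7 nodes, M=11 members, R=3 reactions → 2N=14, M+R=14
member 0 (0-1): L=5.4507, (cx,cy)=(0.2921,0.9564)
member 1 (0-2): L=3.4450, (cx,cy)=(1.0000,0.0000)
member 2 (1-2): L=5.5325, (cx,cy)=(0.3349,-0.9422)
member 3 (1-3): L=3.1884, (cx,cy)=(0.9970,0.0768)
member 4 (2-3): L=5.6168, (cx,cy)=(0.2361,0.9717)
member 5 (2-4): L=2.9480, (cx,cy)=(1.0000,0.0000)
member 6 (3-4): L=5.6939, (cx,cy)=(0.2849,-0.9586)
member 7 (3-5): L=3.6625, (cx,cy)=(0.9990,-0.0440)
member 8 (4-5): L=5.6752, (cx,cy)=(0.3589,0.9334)
member 9 (4-6): L=3.5070, (cx,cy)=(1.0000,0.0000)
member 10 (5-6): L=5.4972, (cx,cy)=(0.2674,-0.9636)
solve A·x = −loads:
  F[0-1] = -1503.1643 N (compression)
  F[0-2] = +1603.3953 N (tension)
  F[1-2] = -1408.0732 N (compression)
  F[1-3] = -1798.3797 N (compression)
  F[2-3] = +1673.2136 N (tension)
  F[2-4] = +1398.0520 N (tension)
  F[3-4] = -1507.5734 N (compression)
  F[3-5] = -969.5334 N (compression)
  F[4-5] = +1548.2826 N (tension)
  F[4-6] = +412.8683 N (tension)
  F[5-6] = -1543.9563 N (compression)
  Rx@0 = -1164.3600 N
  Ry@0 = +1437.6199 N
  Ry@6 = +1487.7301 N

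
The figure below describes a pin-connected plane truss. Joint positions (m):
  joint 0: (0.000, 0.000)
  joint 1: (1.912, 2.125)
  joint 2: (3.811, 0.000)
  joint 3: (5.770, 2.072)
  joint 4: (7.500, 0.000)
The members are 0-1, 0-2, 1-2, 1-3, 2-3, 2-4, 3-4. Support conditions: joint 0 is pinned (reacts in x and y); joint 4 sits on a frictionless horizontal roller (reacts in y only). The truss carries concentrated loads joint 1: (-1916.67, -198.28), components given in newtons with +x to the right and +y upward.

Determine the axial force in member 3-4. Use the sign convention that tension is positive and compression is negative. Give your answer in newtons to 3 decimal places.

641.610

N=5 nodes, M=7 members, R=3 reactions → 2N=10, M+R=10
member 0 (0-1): L=2.8586, (cx,cy)=(0.6689,0.7434)
member 1 (0-2): L=3.8110, (cx,cy)=(1.0000,0.0000)
member 2 (1-2): L=2.8499, (cx,cy)=(0.6663,-0.7456)
member 3 (1-3): L=3.8584, (cx,cy)=(0.9999,-0.0137)
member 4 (2-3): L=2.8515, (cx,cy)=(0.6870,0.7266)
member 5 (2-4): L=3.6890, (cx,cy)=(1.0000,0.0000)
member 6 (3-4): L=2.6993, (cx,cy)=(0.6409,-0.7676)
solve A·x = −loads:
  F[0-1] = -929.2519 N (compression)
  F[0-2] = -1295.1231 N (compression)
  F[1-2] = +644.5650 N (tension)
  F[1-3] = +865.7030 N (tension)
  F[2-3] = -661.4202 N (compression)
  F[2-4] = -411.2159 N (compression)
  F[3-4] = +641.6097 N (tension)
  Rx@0 = +1916.6700 N
  Ry@0 = +690.7883 N
  Ry@4 = -492.5083 N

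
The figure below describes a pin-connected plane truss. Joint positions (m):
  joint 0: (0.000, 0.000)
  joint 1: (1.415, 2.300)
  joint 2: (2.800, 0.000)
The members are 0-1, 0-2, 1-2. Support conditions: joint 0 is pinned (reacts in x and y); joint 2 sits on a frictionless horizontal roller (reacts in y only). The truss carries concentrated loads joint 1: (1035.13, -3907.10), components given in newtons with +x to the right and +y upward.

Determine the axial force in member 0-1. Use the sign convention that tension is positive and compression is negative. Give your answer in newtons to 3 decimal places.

N=3 nodes, M=3 members, R=3 reactions → 2N=6, M+R=6
member 0 (0-1): L=2.7004, (cx,cy)=(0.5240,0.8517)
member 1 (0-2): L=2.8000, (cx,cy)=(1.0000,0.0000)
member 2 (1-2): L=2.6848, (cx,cy)=(0.5159,-0.8567)
solve A·x = −loads:
  F[0-1] = -1270.7596 N (compression)
  F[0-2] = +1701.0005 N (tension)
  F[1-2] = -3297.3788 N (compression)
  Rx@0 = -1035.1300 N
  Ry@0 = +1082.3337 N
  Ry@2 = +2824.7663 N

-1270.760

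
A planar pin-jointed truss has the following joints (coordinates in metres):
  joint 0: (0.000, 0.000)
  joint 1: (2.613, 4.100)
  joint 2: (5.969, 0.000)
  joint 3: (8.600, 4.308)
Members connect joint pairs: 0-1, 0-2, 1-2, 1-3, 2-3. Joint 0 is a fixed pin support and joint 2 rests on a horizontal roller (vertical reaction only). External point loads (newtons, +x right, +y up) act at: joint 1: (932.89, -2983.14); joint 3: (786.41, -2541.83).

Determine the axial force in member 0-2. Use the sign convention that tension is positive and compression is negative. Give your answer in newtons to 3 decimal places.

N=4 nodes, M=5 members, R=3 reactions → 2N=8, M+R=8
member 0 (0-1): L=4.8619, (cx,cy)=(0.5374,0.8433)
member 1 (0-2): L=5.9690, (cx,cy)=(1.0000,0.0000)
member 2 (1-2): L=5.2984, (cx,cy)=(0.6334,-0.7738)
member 3 (1-3): L=5.9906, (cx,cy)=(0.9994,0.0347)
member 4 (2-3): L=5.0479, (cx,cy)=(0.5212,0.8534)
solve A·x = −loads:
  F[0-1] = +772.5701 N (tension)
  F[0-2] = +1304.0840 N (tension)
  F[1-2] = -4589.7223 N (compression)
  F[1-3] = +2390.9079 N (tension)
  F[2-3] = -3075.6461 N (compression)
  Rx@0 = -1719.3000 N
  Ry@0 = -651.5061 N
  Ry@2 = +6176.4761 N

1304.084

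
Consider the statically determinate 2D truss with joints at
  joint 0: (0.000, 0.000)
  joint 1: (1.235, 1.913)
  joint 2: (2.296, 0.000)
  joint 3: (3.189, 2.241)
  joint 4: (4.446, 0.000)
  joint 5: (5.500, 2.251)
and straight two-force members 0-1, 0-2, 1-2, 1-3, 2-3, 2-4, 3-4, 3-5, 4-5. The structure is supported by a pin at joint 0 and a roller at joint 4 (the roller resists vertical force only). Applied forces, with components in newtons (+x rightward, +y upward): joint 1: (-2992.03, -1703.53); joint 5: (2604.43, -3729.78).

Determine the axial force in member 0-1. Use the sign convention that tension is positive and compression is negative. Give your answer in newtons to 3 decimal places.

-374.816

N=6 nodes, M=9 members, R=3 reactions → 2N=12, M+R=12
member 0 (0-1): L=2.2770, (cx,cy)=(0.5424,0.8401)
member 1 (0-2): L=2.2960, (cx,cy)=(1.0000,0.0000)
member 2 (1-2): L=2.1875, (cx,cy)=(0.4850,-0.8745)
member 3 (1-3): L=1.9813, (cx,cy)=(0.9862,0.1655)
member 4 (2-3): L=2.4124, (cx,cy)=(0.3702,0.9290)
member 5 (2-4): L=2.1500, (cx,cy)=(1.0000,0.0000)
member 6 (3-4): L=2.5695, (cx,cy)=(0.4892,-0.8722)
member 7 (3-5): L=2.3110, (cx,cy)=(1.0000,0.0043)
member 8 (4-5): L=2.4855, (cx,cy)=(0.4241,0.9056)
solve A·x = −loads:
  F[0-1] = -374.8160 N (compression)
  F[0-2] = -184.3085 N (compression)
  F[1-2] = -962.9632 N (compression)
  F[1-3] = +3301.3476 N (tension)
  F[2-3] = +906.5100 N (tension)
  F[2-4] = -986.9342 N (compression)
  F[3-4] = -1570.5346 N (compression)
  F[3-5] = +4359.7226 N (tension)
  F[4-5] = -4139.2327 N (compression)
  Rx@0 = +387.6000 N
  Ry@0 = +314.8961 N
  Ry@4 = +5118.4139 N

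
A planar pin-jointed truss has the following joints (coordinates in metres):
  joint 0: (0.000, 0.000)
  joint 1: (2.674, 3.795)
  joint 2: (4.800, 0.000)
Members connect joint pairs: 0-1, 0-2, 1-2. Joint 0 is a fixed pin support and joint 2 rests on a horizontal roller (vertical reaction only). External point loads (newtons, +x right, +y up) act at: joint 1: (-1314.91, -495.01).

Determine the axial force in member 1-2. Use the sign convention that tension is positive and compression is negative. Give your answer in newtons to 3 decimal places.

875.533

N=3 nodes, M=3 members, R=3 reactions → 2N=6, M+R=6
member 0 (0-1): L=4.6424, (cx,cy)=(0.5760,0.8175)
member 1 (0-2): L=4.8000, (cx,cy)=(1.0000,0.0000)
member 2 (1-2): L=4.3499, (cx,cy)=(0.4887,-0.8724)
solve A·x = −loads:
  F[0-1] = -1539.9572 N (compression)
  F[0-2] = -427.9108 N (compression)
  F[1-2] = +875.5327 N (tension)
  Rx@0 = +1314.9100 N
  Ry@0 = +1258.8489 N
  Ry@2 = -763.8389 N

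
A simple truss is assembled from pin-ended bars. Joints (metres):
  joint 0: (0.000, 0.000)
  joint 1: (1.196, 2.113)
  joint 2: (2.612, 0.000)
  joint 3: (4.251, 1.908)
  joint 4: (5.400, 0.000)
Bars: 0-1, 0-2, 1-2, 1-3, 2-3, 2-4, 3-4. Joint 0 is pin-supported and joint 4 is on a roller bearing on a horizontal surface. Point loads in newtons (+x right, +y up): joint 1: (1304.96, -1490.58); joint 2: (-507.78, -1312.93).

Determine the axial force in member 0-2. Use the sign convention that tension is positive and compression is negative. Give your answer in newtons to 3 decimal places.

N=5 nodes, M=7 members, R=3 reactions → 2N=10, M+R=10
member 0 (0-1): L=2.4280, (cx,cy)=(0.4926,0.8703)
member 1 (0-2): L=2.6120, (cx,cy)=(1.0000,0.0000)
member 2 (1-2): L=2.5436, (cx,cy)=(0.5567,-0.8307)
member 3 (1-3): L=3.0619, (cx,cy)=(0.9978,-0.0670)
member 4 (2-3): L=2.5153, (cx,cy)=(0.6516,0.7586)
member 5 (2-4): L=2.7880, (cx,cy)=(1.0000,0.0000)
member 6 (3-4): L=2.2273, (cx,cy)=(0.5159,-0.8567)
solve A·x = −loads:
  F[0-1] = -1525.6057 N (compression)
  F[0-2] = +1548.6727 N (tension)
  F[1-2] = -31.3938 N (compression)
  F[1-3] = -2043.5614 N (compression)
  F[2-3] = +1765.2116 N (tension)
  F[2-4] = +888.7473 N (tension)
  F[3-4] = -1722.7736 N (compression)
  Rx@0 = -797.1800 N
  Ry@0 = +1327.6790 N
  Ry@4 = +1475.8310 N

1548.673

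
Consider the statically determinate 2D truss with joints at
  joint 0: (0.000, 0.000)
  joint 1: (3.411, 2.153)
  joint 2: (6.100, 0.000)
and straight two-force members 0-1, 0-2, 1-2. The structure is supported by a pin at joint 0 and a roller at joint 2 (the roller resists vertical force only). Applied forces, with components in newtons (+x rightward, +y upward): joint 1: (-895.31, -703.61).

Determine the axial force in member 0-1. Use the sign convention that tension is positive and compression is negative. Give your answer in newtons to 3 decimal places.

N=3 nodes, M=3 members, R=3 reactions → 2N=6, M+R=6
member 0 (0-1): L=4.0336, (cx,cy)=(0.8456,0.5338)
member 1 (0-2): L=6.1000, (cx,cy)=(1.0000,0.0000)
member 2 (1-2): L=3.4447, (cx,cy)=(0.7806,-0.6250)
solve A·x = −loads:
  F[0-1] = -1173.1223 N (compression)
  F[0-2] = +96.7247 N (tension)
  F[1-2] = -123.9085 N (compression)
  Rx@0 = +895.3100 N
  Ry@0 = +626.1655 N
  Ry@2 = +77.4445 N

-1173.122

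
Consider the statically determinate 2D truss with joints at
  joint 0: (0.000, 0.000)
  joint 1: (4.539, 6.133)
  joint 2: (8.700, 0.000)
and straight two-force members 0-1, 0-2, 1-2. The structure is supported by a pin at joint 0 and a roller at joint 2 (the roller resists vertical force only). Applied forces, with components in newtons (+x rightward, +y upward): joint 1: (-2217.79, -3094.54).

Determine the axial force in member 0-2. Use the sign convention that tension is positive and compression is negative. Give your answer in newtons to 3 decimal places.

34.657

N=3 nodes, M=3 members, R=3 reactions → 2N=6, M+R=6
member 0 (0-1): L=7.6300, (cx,cy)=(0.5949,0.8038)
member 1 (0-2): L=8.7000, (cx,cy)=(1.0000,0.0000)
member 2 (1-2): L=7.4113, (cx,cy)=(0.5614,-0.8275)
solve A·x = −loads:
  F[0-1] = -3786.3116 N (compression)
  F[0-2] = +34.6569 N (tension)
  F[1-2] = -61.7288 N (compression)
  Rx@0 = +2217.7900 N
  Ry@0 = +3043.4583 N
  Ry@2 = +51.0817 N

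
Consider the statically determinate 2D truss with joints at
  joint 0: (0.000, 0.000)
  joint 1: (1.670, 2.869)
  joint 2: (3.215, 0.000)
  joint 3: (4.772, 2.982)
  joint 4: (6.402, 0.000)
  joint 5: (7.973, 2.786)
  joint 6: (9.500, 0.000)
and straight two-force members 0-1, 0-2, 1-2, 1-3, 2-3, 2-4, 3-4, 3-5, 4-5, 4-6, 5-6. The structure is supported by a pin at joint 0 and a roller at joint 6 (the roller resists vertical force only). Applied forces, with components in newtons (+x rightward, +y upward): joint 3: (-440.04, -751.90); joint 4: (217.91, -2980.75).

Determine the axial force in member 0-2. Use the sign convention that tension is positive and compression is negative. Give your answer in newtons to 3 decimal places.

N=7 nodes, M=11 members, R=3 reactions → 2N=14, M+R=14
member 0 (0-1): L=3.3196, (cx,cy)=(0.5031,0.8642)
member 1 (0-2): L=3.2150, (cx,cy)=(1.0000,0.0000)
member 2 (1-2): L=3.2586, (cx,cy)=(0.4741,-0.8805)
member 3 (1-3): L=3.1041, (cx,cy)=(0.9993,0.0364)
member 4 (2-3): L=3.3640, (cx,cy)=(0.4628,0.8864)
member 5 (2-4): L=3.1870, (cx,cy)=(1.0000,0.0000)
member 6 (3-4): L=3.3984, (cx,cy)=(0.4796,-0.8775)
member 7 (3-5): L=3.2070, (cx,cy)=(0.9981,-0.0611)
member 8 (4-5): L=3.1984, (cx,cy)=(0.4912,0.8711)
member 9 (4-6): L=3.0980, (cx,cy)=(1.0000,0.0000)
member 10 (5-6): L=3.1770, (cx,cy)=(0.4806,-0.8769)
solve A·x = −loads:
  F[0-1] = -1717.5310 N (compression)
  F[0-2] = +641.9004 N (tension)
  F[1-2] = +1618.4255 N (tension)
  F[1-3] = -1632.4670 N (compression)
  F[2-3] = -1607.4887 N (compression)
  F[2-4] = +2153.2654 N (tension)
  F[3-4] = +1003.3927 N (tension)
  F[3-5] = -2421.1440 N (compression)
  F[4-5] = +2411.2133 N (tension)
  F[4-6] = +1232.2752 N (tension)
  F[5-6] = -2563.8351 N (compression)
  Rx@0 = +222.1300 N
  Ry@0 = +1484.3733 N
  Ry@6 = +2248.2767 N

641.900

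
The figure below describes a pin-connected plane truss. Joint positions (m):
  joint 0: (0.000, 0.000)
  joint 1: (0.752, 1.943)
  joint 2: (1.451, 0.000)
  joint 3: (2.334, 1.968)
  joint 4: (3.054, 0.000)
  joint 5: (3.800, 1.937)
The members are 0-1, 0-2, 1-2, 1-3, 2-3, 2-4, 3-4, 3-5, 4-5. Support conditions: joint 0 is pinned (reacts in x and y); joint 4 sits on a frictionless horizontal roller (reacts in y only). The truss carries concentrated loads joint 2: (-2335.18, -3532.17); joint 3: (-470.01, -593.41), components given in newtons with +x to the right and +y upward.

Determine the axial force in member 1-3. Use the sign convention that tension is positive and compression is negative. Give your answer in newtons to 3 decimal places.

-1705.699

N=6 nodes, M=9 members, R=3 reactions → 2N=12, M+R=12
member 0 (0-1): L=2.0834, (cx,cy)=(0.3609,0.9326)
member 1 (0-2): L=1.4510, (cx,cy)=(1.0000,0.0000)
member 2 (1-2): L=2.0649, (cx,cy)=(0.3385,-0.9410)
member 3 (1-3): L=1.5822, (cx,cy)=(0.9999,0.0158)
member 4 (2-3): L=2.1570, (cx,cy)=(0.4094,0.9124)
member 5 (2-4): L=1.6030, (cx,cy)=(1.0000,0.0000)
member 6 (3-4): L=2.0956, (cx,cy)=(0.3436,-0.9391)
member 7 (3-5): L=1.4663, (cx,cy)=(0.9998,-0.0211)
member 8 (4-5): L=2.0757, (cx,cy)=(0.3594,0.9332)
solve A·x = −loads:
  F[0-1] = -2462.7779 N (compression)
  F[0-2] = -1916.2743 N (compression)
  F[1-2] = +2412.2221 N (tension)
  F[1-3] = -1705.6988 N (compression)
  F[2-3] = +1383.6044 N (tension)
  F[2-4] = +669.0807 N (tension)
  F[3-4] = -1947.3709 N (compression)
  F[3-5] = -0.0000 N (compression)
  F[4-5] = +0.0000 N (tension)
  Rx@0 = +2805.1900 N
  Ry@0 = +2296.7595 N
  Ry@4 = +1828.8205 N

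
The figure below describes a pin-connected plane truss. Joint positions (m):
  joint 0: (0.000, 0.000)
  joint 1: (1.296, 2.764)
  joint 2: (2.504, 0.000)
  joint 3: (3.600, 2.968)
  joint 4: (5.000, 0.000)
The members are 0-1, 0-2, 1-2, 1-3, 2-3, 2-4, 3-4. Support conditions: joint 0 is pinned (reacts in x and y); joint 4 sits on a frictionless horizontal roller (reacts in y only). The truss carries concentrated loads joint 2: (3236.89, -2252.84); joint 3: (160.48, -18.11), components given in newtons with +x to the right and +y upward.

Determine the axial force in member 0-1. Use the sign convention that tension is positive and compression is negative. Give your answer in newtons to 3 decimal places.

-1142.494

N=5 nodes, M=7 members, R=3 reactions → 2N=10, M+R=10
member 0 (0-1): L=3.0528, (cx,cy)=(0.4245,0.9054)
member 1 (0-2): L=2.5040, (cx,cy)=(1.0000,0.0000)
member 2 (1-2): L=3.0164, (cx,cy)=(0.4005,-0.9163)
member 3 (1-3): L=2.3130, (cx,cy)=(0.9961,0.0882)
member 4 (2-3): L=3.1639, (cx,cy)=(0.3464,0.9381)
member 5 (2-4): L=2.4960, (cx,cy)=(1.0000,0.0000)
member 6 (3-4): L=3.2816, (cx,cy)=(0.4266,-0.9044)
solve A·x = −loads:
  F[0-1] = -1142.4942 N (compression)
  F[0-2] = +3882.3983 N (tension)
  F[1-2] = +1041.7272 N (tension)
  F[1-3] = -905.7394 N (compression)
  F[2-3] = +1383.9867 N (tension)
  F[2-4] = +583.2653 N (tension)
  F[3-4] = -1367.1818 N (compression)
  Rx@0 = -3397.3700 N
  Ry@0 = +1034.4276 N
  Ry@4 = +1236.5224 N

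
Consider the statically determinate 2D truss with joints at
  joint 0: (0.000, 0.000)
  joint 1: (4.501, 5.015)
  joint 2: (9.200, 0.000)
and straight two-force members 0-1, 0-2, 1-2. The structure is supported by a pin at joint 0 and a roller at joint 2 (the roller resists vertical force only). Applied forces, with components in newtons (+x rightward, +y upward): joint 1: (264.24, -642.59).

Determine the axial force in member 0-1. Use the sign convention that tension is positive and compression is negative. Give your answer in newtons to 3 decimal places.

-247.469

N=3 nodes, M=3 members, R=3 reactions → 2N=6, M+R=6
member 0 (0-1): L=6.7386, (cx,cy)=(0.6679,0.7442)
member 1 (0-2): L=9.2000, (cx,cy)=(1.0000,0.0000)
member 2 (1-2): L=6.8725, (cx,cy)=(0.6837,-0.7297)
solve A·x = −loads:
  F[0-1] = -247.4690 N (compression)
  F[0-2] = +429.5342 N (tension)
  F[1-2] = -628.2104 N (compression)
  Rx@0 = -264.2400 N
  Ry@0 = +184.1703 N
  Ry@2 = +458.4197 N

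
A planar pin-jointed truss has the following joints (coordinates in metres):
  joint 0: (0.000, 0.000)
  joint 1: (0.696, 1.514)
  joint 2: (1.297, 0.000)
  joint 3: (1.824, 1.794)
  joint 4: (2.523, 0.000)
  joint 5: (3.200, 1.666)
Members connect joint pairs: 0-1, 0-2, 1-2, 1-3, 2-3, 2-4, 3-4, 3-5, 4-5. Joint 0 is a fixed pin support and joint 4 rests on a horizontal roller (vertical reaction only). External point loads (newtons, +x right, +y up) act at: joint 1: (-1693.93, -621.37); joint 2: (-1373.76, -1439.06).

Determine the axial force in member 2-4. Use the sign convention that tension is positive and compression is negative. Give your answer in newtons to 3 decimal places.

N=6 nodes, M=9 members, R=3 reactions → 2N=12, M+R=12
member 0 (0-1): L=1.6663, (cx,cy)=(0.4177,0.9086)
member 1 (0-2): L=1.2970, (cx,cy)=(1.0000,0.0000)
member 2 (1-2): L=1.6289, (cx,cy)=(0.3690,-0.9294)
member 3 (1-3): L=1.1622, (cx,cy)=(0.9705,0.2409)
member 4 (2-3): L=1.8698, (cx,cy)=(0.2818,0.9595)
member 5 (2-4): L=1.2260, (cx,cy)=(1.0000,0.0000)
member 6 (3-4): L=1.9254, (cx,cy)=(0.3630,-0.9318)
member 7 (3-5): L=1.3819, (cx,cy)=(0.9957,-0.0926)
member 8 (4-5): L=1.7983, (cx,cy)=(0.3765,0.9264)
solve A·x = −loads:
  F[0-1] = -2383.6162 N (compression)
  F[0-2] = -2072.0829 N (compression)
  F[1-2] = +1682.3217 N (tension)
  F[1-3] = +79.9776 N (tension)
  F[2-3] = -129.8329 N (compression)
  F[2-4] = -41.0288 N (compression)
  F[3-4] = +113.0123 N (tension)
  F[3-5] = -0.0000 N (tension)
  F[4-5] = +0.0000 N (tension)
  Rx@0 = +3067.6900 N
  Ry@0 = +2165.7315 N
  Ry@4 = -105.3015 N

-41.029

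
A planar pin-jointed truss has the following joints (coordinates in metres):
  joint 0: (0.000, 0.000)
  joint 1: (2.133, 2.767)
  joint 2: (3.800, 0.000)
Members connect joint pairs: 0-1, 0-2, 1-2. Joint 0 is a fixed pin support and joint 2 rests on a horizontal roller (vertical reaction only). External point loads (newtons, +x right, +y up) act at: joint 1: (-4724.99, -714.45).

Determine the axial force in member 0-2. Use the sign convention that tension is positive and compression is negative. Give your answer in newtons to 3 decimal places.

N=3 nodes, M=3 members, R=3 reactions → 2N=6, M+R=6
member 0 (0-1): L=3.4937, (cx,cy)=(0.6105,0.7920)
member 1 (0-2): L=3.8000, (cx,cy)=(1.0000,0.0000)
member 2 (1-2): L=3.2304, (cx,cy)=(0.5160,-0.8566)
solve A·x = −loads:
  F[0-1] = -4739.8696 N (compression)
  F[0-2] = -1831.1737 N (compression)
  F[1-2] = +3548.4924 N (tension)
  Rx@0 = +4724.9900 N
  Ry@0 = +3753.9567 N
  Ry@2 = -3039.5067 N

-1831.174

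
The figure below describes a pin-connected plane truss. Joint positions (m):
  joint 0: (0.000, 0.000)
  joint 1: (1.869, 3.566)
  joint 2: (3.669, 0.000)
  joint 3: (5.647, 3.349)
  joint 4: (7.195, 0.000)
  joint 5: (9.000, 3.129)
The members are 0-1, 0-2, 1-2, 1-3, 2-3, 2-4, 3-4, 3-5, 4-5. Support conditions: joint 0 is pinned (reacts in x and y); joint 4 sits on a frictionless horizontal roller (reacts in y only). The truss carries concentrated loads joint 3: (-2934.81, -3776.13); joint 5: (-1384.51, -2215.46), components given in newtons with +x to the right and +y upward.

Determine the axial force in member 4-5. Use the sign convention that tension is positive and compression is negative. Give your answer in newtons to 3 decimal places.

-2565.424

N=6 nodes, M=9 members, R=3 reactions → 2N=12, M+R=12
member 0 (0-1): L=4.0261, (cx,cy)=(0.4642,0.8857)
member 1 (0-2): L=3.6690, (cx,cy)=(1.0000,0.0000)
member 2 (1-2): L=3.9945, (cx,cy)=(0.4506,-0.8927)
member 3 (1-3): L=3.7842, (cx,cy)=(0.9984,-0.0573)
member 4 (2-3): L=3.8895, (cx,cy)=(0.5085,0.8610)
member 5 (2-4): L=3.5260, (cx,cy)=(1.0000,0.0000)
member 6 (3-4): L=3.6895, (cx,cy)=(0.4196,-0.9077)
member 7 (3-5): L=3.3602, (cx,cy)=(0.9979,-0.0655)
member 8 (4-5): L=3.6123, (cx,cy)=(0.4997,0.8662)
solve A·x = −loads:
  F[0-1] = -2511.8428 N (compression)
  F[0-2] = -3153.2712 N (compression)
  F[1-2] = +2643.8263 N (tension)
  F[1-3] = -2361.2820 N (compression)
  F[2-3] = -2741.1140 N (compression)
  F[2-4] = -567.9370 N (compression)
  F[3-4] = -1701.6332 N (compression)
  F[3-5] = -102.8330 N (compression)
  F[4-5] = -2565.4243 N (compression)
  Rx@0 = +4319.3200 N
  Ry@0 = +2224.7887 N
  Ry@4 = +3766.8013 N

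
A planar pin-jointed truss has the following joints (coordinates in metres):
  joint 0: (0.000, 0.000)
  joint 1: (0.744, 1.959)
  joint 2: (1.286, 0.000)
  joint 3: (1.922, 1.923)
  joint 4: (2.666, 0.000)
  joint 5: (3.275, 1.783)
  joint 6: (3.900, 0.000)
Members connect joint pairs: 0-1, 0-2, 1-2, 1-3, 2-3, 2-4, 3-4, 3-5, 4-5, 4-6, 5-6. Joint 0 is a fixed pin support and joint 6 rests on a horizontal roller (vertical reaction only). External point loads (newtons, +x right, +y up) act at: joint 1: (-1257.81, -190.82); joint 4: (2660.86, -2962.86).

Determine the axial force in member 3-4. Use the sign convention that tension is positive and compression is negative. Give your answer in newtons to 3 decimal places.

N=7 nodes, M=11 members, R=3 reactions → 2N=14, M+R=14
member 0 (0-1): L=2.0955, (cx,cy)=(0.3550,0.9349)
member 1 (0-2): L=1.2860, (cx,cy)=(1.0000,0.0000)
member 2 (1-2): L=2.0326, (cx,cy)=(0.2667,-0.9638)
member 3 (1-3): L=1.1785, (cx,cy)=(0.9995,-0.0305)
member 4 (2-3): L=2.0254, (cx,cy)=(0.3140,0.9494)
member 5 (2-4): L=1.3800, (cx,cy)=(1.0000,0.0000)
member 6 (3-4): L=2.0619, (cx,cy)=(0.3608,-0.9326)
member 7 (3-5): L=1.3602, (cx,cy)=(0.9947,-0.1029)
member 8 (4-5): L=1.8841, (cx,cy)=(0.3232,0.9463)
member 9 (4-6): L=1.2340, (cx,cy)=(1.0000,0.0000)
member 10 (5-6): L=1.8894, (cx,cy)=(0.3308,-0.9437)
solve A·x = −loads:
  F[0-1] = -1843.8296 N (compression)
  F[0-2] = +2057.6881 N (tension)
  F[1-2] = +1584.7454 N (tension)
  F[1-3] = +180.6773 N (tension)
  F[2-3] = -1608.7330 N (compression)
  F[2-4] = +2985.4175 N (tension)
  F[3-4] = +1749.6668 N (tension)
  F[3-5] = -960.9948 N (compression)
  F[4-5] = +1406.5675 N (tension)
  F[4-6] = +501.2534 N (tension)
  F[5-6] = -1515.2839 N (compression)
  Rx@0 = -1403.0500 N
  Ry@0 = +1723.7043 N
  Ry@6 = +1429.9757 N

1749.667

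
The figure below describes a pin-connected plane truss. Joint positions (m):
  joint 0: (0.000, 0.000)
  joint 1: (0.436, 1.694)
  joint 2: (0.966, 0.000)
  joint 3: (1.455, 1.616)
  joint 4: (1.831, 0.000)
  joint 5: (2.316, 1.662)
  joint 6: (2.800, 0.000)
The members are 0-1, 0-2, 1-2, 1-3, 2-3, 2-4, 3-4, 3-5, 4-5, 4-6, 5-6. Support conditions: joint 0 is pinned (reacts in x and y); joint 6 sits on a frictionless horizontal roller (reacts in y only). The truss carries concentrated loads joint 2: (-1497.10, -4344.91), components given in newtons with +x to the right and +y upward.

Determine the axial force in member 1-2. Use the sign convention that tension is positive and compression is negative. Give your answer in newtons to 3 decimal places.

N=7 nodes, M=11 members, R=3 reactions → 2N=14, M+R=14
member 0 (0-1): L=1.7492, (cx,cy)=(0.2493,0.9684)
member 1 (0-2): L=0.9660, (cx,cy)=(1.0000,0.0000)
member 2 (1-2): L=1.7750, (cx,cy)=(0.2986,-0.9544)
member 3 (1-3): L=1.0220, (cx,cy)=(0.9971,-0.0763)
member 4 (2-3): L=1.6884, (cx,cy)=(0.2896,0.9571)
member 5 (2-4): L=0.8650, (cx,cy)=(1.0000,0.0000)
member 6 (3-4): L=1.6592, (cx,cy)=(0.2266,-0.9740)
member 7 (3-5): L=0.8622, (cx,cy)=(0.9986,0.0534)
member 8 (4-5): L=1.7313, (cx,cy)=(0.2801,0.9600)
member 9 (4-6): L=0.9690, (cx,cy)=(1.0000,0.0000)
member 10 (5-6): L=1.7310, (cx,cy)=(0.2796,-0.9601)
solve A·x = −loads:
  F[0-1] = -2938.6670 N (compression)
  F[0-2] = -764.6210 N (compression)
  F[1-2] = +3115.3097 N (tension)
  F[1-3] = -1667.5612 N (compression)
  F[2-3] = +1433.1480 N (tension)
  F[2-4] = +1247.6156 N (tension)
  F[3-4] = -1587.7336 N (compression)
  F[3-5] = -889.0698 N (compression)
  F[4-5] = +1610.9255 N (tension)
  F[4-6] = +436.5301 N (tension)
  F[5-6] = -1561.2628 N (compression)
  Rx@0 = +1497.1000 N
  Ry@0 = +2845.9160 N
  Ry@6 = +1498.9939 N

3115.310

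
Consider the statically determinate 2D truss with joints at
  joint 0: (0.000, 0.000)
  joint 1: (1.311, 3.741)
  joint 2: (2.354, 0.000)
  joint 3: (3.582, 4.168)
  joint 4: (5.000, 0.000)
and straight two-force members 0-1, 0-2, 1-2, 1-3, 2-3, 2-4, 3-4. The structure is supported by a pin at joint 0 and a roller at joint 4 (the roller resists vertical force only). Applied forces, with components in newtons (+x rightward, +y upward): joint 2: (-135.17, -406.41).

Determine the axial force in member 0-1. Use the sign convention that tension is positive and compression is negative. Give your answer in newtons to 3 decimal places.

N=5 nodes, M=7 members, R=3 reactions → 2N=10, M+R=10
member 0 (0-1): L=3.9641, (cx,cy)=(0.3307,0.9437)
member 1 (0-2): L=2.3540, (cx,cy)=(1.0000,0.0000)
member 2 (1-2): L=3.8837, (cx,cy)=(0.2686,-0.9633)
member 3 (1-3): L=2.3108, (cx,cy)=(0.9828,0.1848)
member 4 (2-3): L=4.3451, (cx,cy)=(0.2826,0.9592)
member 5 (2-4): L=2.6460, (cx,cy)=(1.0000,0.0000)
member 6 (3-4): L=4.4026, (cx,cy)=(0.3221,-0.9467)
solve A·x = −loads:
  F[0-1] = -227.8962 N (compression)
  F[0-2] = -59.7999 N (compression)
  F[1-2] = +198.1743 N (tension)
  F[1-3] = -130.8451 N (compression)
  F[2-3] = +224.6753 N (tension)
  F[2-4] = +65.0953 N (tension)
  F[3-4] = -202.1078 N (compression)
  Rx@0 = +135.1700 N
  Ry@0 = +215.0722 N
  Ry@4 = +191.3378 N

-227.896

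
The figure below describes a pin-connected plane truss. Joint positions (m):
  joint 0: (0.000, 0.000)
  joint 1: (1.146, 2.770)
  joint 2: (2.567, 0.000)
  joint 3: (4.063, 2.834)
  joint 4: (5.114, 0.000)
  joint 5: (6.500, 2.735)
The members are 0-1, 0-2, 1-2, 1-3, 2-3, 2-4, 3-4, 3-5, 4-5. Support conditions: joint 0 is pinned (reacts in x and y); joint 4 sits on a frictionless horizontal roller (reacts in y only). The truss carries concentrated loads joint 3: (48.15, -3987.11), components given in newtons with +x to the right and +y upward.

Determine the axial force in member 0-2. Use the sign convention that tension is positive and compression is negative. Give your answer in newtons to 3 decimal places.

N=6 nodes, M=9 members, R=3 reactions → 2N=12, M+R=12
member 0 (0-1): L=2.9977, (cx,cy)=(0.3823,0.9240)
member 1 (0-2): L=2.5670, (cx,cy)=(1.0000,0.0000)
member 2 (1-2): L=3.1132, (cx,cy)=(0.4564,-0.8898)
member 3 (1-3): L=2.9177, (cx,cy)=(0.9998,0.0219)
member 4 (2-3): L=3.2046, (cx,cy)=(0.4668,0.8843)
member 5 (2-4): L=2.5470, (cx,cy)=(1.0000,0.0000)
member 6 (3-4): L=3.0226, (cx,cy)=(0.3477,-0.9376)
member 7 (3-5): L=2.4390, (cx,cy)=(0.9992,-0.0406)
member 8 (4-5): L=3.0661, (cx,cy)=(0.4520,0.8920)
solve A·x = −loads:
  F[0-1] = -857.8892 N (compression)
  F[0-2] = +376.1149 N (tension)
  F[1-2] = +873.0350 N (tension)
  F[1-3] = -726.6283 N (compression)
  F[2-3] = -878.3708 N (compression)
  F[2-4] = +1184.6502 N (tension)
  F[3-4] = -3406.9769 N (compression)
  F[3-5] = +0.0000 N (tension)
  F[4-5] = -0.0000 N (compression)
  Rx@0 = -48.1500 N
  Ry@0 = +792.7250 N
  Ry@4 = +3194.3850 N

376.115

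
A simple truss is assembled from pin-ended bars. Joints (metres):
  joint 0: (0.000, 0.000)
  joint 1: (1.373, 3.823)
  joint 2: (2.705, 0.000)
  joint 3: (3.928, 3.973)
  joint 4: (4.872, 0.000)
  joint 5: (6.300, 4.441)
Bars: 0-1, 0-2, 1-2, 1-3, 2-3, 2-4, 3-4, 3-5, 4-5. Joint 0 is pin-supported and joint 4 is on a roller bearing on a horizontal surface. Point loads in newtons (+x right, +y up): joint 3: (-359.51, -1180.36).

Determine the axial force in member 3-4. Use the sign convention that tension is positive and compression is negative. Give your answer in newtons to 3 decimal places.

N=6 nodes, M=9 members, R=3 reactions → 2N=12, M+R=12
member 0 (0-1): L=4.0621, (cx,cy)=(0.3380,0.9411)
member 1 (0-2): L=2.7050, (cx,cy)=(1.0000,0.0000)
member 2 (1-2): L=4.0484, (cx,cy)=(0.3290,-0.9443)
member 3 (1-3): L=2.5594, (cx,cy)=(0.9983,0.0586)
member 4 (2-3): L=4.1570, (cx,cy)=(0.2942,0.9557)
member 5 (2-4): L=2.1670, (cx,cy)=(1.0000,0.0000)
member 6 (3-4): L=4.0836, (cx,cy)=(0.2312,-0.9729)
member 7 (3-5): L=2.4177, (cx,cy)=(0.9811,0.1936)
member 8 (4-5): L=4.6649, (cx,cy)=(0.3061,0.9520)
solve A·x = −loads:
  F[0-1] = -554.5150 N (compression)
  F[0-2] = -172.0814 N (compression)
  F[1-2] = +530.1516 N (tension)
  F[1-3] = -362.4815 N (compression)
  F[2-3] = -523.8174 N (compression)
  F[2-4] = +156.4577 N (tension)
  F[3-4] = -676.8136 N (compression)
  F[3-5] = -0.0000 N (compression)
  F[4-5] = -0.0000 N (compression)
  Rx@0 = +359.5100 N
  Ry@0 = +521.8787 N
  Ry@4 = +658.4813 N

-676.814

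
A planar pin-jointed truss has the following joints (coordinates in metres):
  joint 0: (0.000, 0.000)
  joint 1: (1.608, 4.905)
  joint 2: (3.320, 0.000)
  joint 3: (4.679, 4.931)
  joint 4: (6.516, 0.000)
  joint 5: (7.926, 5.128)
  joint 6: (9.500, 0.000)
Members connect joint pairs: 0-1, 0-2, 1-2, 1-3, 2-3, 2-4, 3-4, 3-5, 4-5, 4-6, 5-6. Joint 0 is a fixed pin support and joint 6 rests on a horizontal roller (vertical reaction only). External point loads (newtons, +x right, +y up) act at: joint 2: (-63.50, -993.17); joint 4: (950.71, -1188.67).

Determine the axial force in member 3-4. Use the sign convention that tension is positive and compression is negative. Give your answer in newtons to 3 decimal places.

-16.491

N=7 nodes, M=11 members, R=3 reactions → 2N=14, M+R=14
member 0 (0-1): L=5.1618, (cx,cy)=(0.3115,0.9502)
member 1 (0-2): L=3.3200, (cx,cy)=(1.0000,0.0000)
member 2 (1-2): L=5.1952, (cx,cy)=(0.3295,-0.9441)
member 3 (1-3): L=3.0711, (cx,cy)=(1.0000,0.0085)
member 4 (2-3): L=5.1148, (cx,cy)=(0.2657,0.9641)
member 5 (2-4): L=3.1960, (cx,cy)=(1.0000,0.0000)
member 6 (3-4): L=5.2621, (cx,cy)=(0.3491,-0.9371)
member 7 (3-5): L=3.2530, (cx,cy)=(0.9982,0.0606)
member 8 (4-5): L=5.3183, (cx,cy)=(0.2651,0.9642)
member 9 (4-6): L=2.9840, (cx,cy)=(1.0000,0.0000)
member 10 (5-6): L=5.3641, (cx,cy)=(0.2934,-0.9560)
solve A·x = −loads:
  F[0-1] = -1072.8341 N (compression)
  F[0-2] = +1221.4153 N (tension)
  F[1-2] = +1073.5936 N (tension)
  F[1-3] = -688.0174 N (compression)
  F[2-3] = -21.2186 N (compression)
  F[2-4] = +1644.3405 N (tension)
  F[3-4] = -16.4911 N (compression)
  F[3-5] = -689.1383 N (compression)
  F[4-5] = +1248.8122 N (tension)
  F[4-6] = +356.7864 N (tension)
  F[5-6] = -1215.9134 N (compression)
  Rx@0 = -887.2100 N
  Ry@0 = +1019.4507 N
  Ry@6 = +1162.3893 N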